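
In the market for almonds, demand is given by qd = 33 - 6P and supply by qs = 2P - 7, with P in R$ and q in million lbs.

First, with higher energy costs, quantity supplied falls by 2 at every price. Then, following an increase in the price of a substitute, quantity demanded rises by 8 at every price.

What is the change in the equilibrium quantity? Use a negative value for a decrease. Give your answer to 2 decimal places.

Initially, 33 - 6P = 2P - 7, so 40 = 8P and P = 5, q = 3.
With the change applied: demand qd = 41 - 6P, supply qs = 2P - 9.
New equilibrium: 41 - 6P = 2P - 9 ⇒ 50 = 8P ⇒ P = 6.25, q = 3.5.
Δq = 3.5 − 3 = +0.50.

+0.50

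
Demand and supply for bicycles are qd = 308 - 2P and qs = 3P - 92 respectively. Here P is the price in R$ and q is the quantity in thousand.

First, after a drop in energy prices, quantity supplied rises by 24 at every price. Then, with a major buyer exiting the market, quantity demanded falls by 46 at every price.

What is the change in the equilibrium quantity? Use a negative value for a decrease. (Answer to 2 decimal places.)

-18.00

Original equilibrium: 308 - 2P = 3P - 92 gives 400 = 5P, so P = 80 and q = 148.
The new curves are qd = 262 - 2P (demand) and qs = 3P - 68 (supply).
Clearing the new market: 262 - 2P = 3P - 68, so P = 66 and q = 130.
Δq = 130 − 148 = -18.00.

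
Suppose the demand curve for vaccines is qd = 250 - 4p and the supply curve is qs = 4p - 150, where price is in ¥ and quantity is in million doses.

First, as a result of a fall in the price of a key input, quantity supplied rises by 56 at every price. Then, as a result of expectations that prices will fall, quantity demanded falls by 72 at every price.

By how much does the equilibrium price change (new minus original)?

-16

Before the shock: 250 - 4p = 4p - 150 ⇒ 400 = 8p ⇒ p = 50, q = 50.
The shock moves the curves to qd = 178 - 4p and qs = 4p - 94.
Clearing the new market: 178 - 4p = 4p - 94, so p = 34 and q = 42.
Δp = 34 − 50 = -16.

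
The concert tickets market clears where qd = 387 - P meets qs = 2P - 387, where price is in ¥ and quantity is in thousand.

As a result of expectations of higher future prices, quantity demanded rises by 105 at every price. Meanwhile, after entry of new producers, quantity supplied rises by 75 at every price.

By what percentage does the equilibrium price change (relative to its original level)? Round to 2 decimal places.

+3.88

Initially, 387 - P = 2P - 387, so 774 = 3P and P = 258, q = 129.
After the shift, demand is qd = 492 - P and supply is qs = 2P - 312.
Setting them equal: 492 - P = 2P - 312 → 804 = 3P, so P = 268 and q = 224.
%ΔP = (268 − 258) / 258 × 100 = +3.88%.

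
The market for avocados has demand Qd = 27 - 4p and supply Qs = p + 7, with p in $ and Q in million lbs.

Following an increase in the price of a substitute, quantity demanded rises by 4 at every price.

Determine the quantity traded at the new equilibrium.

Solve the original market: 27 - 4p = p + 7, hence p = 4 and Q = 11.
After the shift, demand is Qd = 31 - 4p and supply is Qs = p + 7.
Equate the new curves: 31 - 4p = p + 7, giving 24 = 5p, p = 4.8, Q = 11.8.

11.8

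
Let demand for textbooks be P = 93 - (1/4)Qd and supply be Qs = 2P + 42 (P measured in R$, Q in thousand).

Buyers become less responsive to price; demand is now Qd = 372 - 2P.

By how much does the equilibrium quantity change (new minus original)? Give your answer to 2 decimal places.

+55.00

Solve the original market: 372 - 4P = 2P + 42, hence P = 55 and Q = 152.
The new curves are Qd = 372 - 2P (demand) and Qs = 2P + 42 (supply).
Equate the new curves: 372 - 2P = 2P + 42, giving 330 = 4P, P = 82.5, Q = 207.
ΔQ = 207 − 152 = +55.00.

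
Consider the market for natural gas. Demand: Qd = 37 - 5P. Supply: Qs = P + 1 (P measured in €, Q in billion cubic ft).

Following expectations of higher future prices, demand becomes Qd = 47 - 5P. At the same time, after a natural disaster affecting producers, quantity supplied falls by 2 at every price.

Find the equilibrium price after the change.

Initially, 37 - 5P = P + 1, so 36 = 6P and P = 6, Q = 7.
The new curves are Qd = 47 - 5P (demand) and Qs = P - 1 (supply).
Clearing the new market: 47 - 5P = P - 1, so P = 8 and Q = 7.

8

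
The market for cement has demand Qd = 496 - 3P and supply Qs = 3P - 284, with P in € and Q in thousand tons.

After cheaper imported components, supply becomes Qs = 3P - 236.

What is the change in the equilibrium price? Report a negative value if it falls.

Before the shock: 496 - 3P = 3P - 284 ⇒ 780 = 6P ⇒ P = 130, Q = 106.
After the shift, demand is Qd = 496 - 3P and supply is Qs = 3P - 236.
New equilibrium: 496 - 3P = 3P - 236 ⇒ 732 = 6P ⇒ P = 122, Q = 130.
ΔP = 122 − 130 = -8.

-8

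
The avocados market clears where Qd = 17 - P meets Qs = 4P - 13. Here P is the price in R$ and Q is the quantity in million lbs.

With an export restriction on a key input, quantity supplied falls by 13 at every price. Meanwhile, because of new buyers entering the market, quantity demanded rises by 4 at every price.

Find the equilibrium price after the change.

9.4

Solve the original market: 17 - P = 4P - 13, hence P = 6 and Q = 11.
The new curves are Qd = 21 - P (demand) and Qs = 4P - 26 (supply).
New equilibrium: 21 - P = 4P - 26 ⇒ 47 = 5P ⇒ P = 9.4, Q = 11.6.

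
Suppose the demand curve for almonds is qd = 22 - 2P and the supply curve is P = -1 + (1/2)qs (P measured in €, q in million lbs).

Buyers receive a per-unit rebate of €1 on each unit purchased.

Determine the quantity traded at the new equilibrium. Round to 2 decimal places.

13.00

Original equilibrium: 22 - 2P = 2P + 2 gives 20 = 4P, so P = 5 and q = 12.
Since buyers' out-of-pocket price is the market price minus the rebate, the effective demand curve becomes qd = 24 - 2P.
Setting them equal: 24 - 2P = 2P + 2 → 22 = 4P, so P = 5.5 and q = 13.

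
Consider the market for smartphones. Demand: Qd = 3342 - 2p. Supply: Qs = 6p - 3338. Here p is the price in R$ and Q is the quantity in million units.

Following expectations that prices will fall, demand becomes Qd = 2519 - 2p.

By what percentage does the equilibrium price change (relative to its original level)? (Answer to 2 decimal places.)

Original equilibrium: 3342 - 2p = 6p - 3338 gives 6680 = 8p, so p = 835 and Q = 1672.
The new curves are Qd = 2519 - 2p (demand) and Qs = 6p - 3338 (supply).
Clearing the new market: 2519 - 2p = 6p - 3338, so p = 732.125 and Q = 1054.75.
%Δp = (732.125 − 835) / 835 × 100 = -12.32%.

-12.32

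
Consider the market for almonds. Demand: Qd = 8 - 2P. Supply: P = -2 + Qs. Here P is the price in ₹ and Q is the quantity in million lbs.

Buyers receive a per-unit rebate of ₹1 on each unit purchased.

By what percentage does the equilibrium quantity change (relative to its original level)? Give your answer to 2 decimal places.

Initially, 8 - 2P = P + 2, so 6 = 3P and P = 2, Q = 4.
Since buyers' out-of-pocket price is the market price minus the rebate, the effective demand curve becomes Qd = 10 - 2P.
Equate the new curves: 10 - 2P = P + 2, giving 8 = 3P, P = 8/3 ≈ 2.6667, Q = 14/3 ≈ 4.6667.
%ΔQ = (4.6667 − 4) / 4 × 100 = +16.67%.

+16.67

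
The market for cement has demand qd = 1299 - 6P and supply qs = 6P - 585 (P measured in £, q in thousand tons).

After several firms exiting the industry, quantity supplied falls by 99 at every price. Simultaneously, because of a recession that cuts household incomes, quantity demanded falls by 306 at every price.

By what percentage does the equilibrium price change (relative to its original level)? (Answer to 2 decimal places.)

-10.99

Before the shock: 1299 - 6P = 6P - 585 ⇒ 1884 = 12P ⇒ P = 157, q = 357.
The new curves are qd = 993 - 6P (demand) and qs = 6P - 684 (supply).
Setting them equal: 993 - 6P = 6P - 684 → 1677 = 12P, so P = 139.75 and q = 154.5.
%ΔP = (139.75 − 157) / 157 × 100 = -10.99%.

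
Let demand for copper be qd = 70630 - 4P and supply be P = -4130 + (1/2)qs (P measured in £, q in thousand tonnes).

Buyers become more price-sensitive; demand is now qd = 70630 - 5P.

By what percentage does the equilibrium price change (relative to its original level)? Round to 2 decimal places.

Before the shock: 70630 - 4P = 2P + 8260 ⇒ 62370 = 6P ⇒ P = 10395, q = 29050.
After the shift, demand is qd = 70630 - 5P and supply is qs = 2P + 8260.
Clearing the new market: 70630 - 5P = 2P + 8260, so P = 8910 and q = 26080.
%ΔP = (8910 − 10395) / 10395 × 100 = -14.29%.

-14.29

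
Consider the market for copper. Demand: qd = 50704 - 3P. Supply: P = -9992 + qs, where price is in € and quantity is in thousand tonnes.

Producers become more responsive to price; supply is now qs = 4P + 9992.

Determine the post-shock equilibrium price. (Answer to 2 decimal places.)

5816.00

Solve the original market: 50704 - 3P = P + 9992, hence P = 10178 and q = 20170.
The shock moves the curves to qd = 50704 - 3P and qs = 4P + 9992.
New equilibrium: 50704 - 3P = 4P + 9992 ⇒ 40712 = 7P ⇒ P = 5816, q = 33256.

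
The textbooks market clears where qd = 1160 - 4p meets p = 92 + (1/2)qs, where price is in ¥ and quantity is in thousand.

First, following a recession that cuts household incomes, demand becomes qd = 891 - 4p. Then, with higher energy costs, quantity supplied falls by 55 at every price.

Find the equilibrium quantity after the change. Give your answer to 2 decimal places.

137.67

Before the shock: 1160 - 4p = 2p - 184 ⇒ 1344 = 6p ⇒ p = 224, q = 264.
The shock moves the curves to qd = 891 - 4p and qs = 2p - 239.
Clearing the new market: 891 - 4p = 2p - 239, so p = 565/3 ≈ 188.3333 and q = 413/3 ≈ 137.6667.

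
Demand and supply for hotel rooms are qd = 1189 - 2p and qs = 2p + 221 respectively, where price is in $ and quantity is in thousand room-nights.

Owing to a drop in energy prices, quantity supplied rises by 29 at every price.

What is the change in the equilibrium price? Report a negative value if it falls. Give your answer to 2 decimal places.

Initially, 1189 - 2p = 2p + 221, so 968 = 4p and p = 242, q = 705.
The new curves are qd = 1189 - 2p (demand) and qs = 2p + 250 (supply).
New equilibrium: 1189 - 2p = 2p + 250 ⇒ 939 = 4p ⇒ p = 234.75, q = 719.5.
Δp = 234.75 − 242 = -7.25.

-7.25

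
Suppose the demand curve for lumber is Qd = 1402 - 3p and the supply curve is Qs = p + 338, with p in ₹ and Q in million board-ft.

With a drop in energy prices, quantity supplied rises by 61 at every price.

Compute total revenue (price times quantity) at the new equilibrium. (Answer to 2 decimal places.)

Initially, 1402 - 3p = p + 338, so 1064 = 4p and p = 266, Q = 604.
The shock moves the curves to Qd = 1402 - 3p and Qs = p + 399.
Clearing the new market: 1402 - 3p = p + 399, so p = 250.75 and Q = 649.75.
New expenditure = 250.75 × 649.75 = 162924.81.

162924.81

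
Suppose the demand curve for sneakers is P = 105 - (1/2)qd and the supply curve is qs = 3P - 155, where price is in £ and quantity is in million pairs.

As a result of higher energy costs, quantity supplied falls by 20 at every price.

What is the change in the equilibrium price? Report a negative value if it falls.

+4

Solve the original market: 210 - 2P = 3P - 155, hence P = 73 and q = 64.
With the change applied: demand qd = 210 - 2P, supply qs = 3P - 175.
Setting them equal: 210 - 2P = 3P - 175 → 385 = 5P, so P = 77 and q = 56.
ΔP = 77 − 73 = +4.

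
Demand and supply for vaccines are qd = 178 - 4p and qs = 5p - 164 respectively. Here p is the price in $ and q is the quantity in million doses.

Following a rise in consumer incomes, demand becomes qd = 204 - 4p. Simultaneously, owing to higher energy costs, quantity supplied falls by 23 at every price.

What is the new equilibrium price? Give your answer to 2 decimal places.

Initially, 178 - 4p = 5p - 164, so 342 = 9p and p = 38, q = 26.
After the shift, demand is qd = 204 - 4p and supply is qs = 5p - 187.
New equilibrium: 204 - 4p = 5p - 187 ⇒ 391 = 9p ⇒ p = 391/9 ≈ 43.4444, q = 272/9 ≈ 30.2222.

43.44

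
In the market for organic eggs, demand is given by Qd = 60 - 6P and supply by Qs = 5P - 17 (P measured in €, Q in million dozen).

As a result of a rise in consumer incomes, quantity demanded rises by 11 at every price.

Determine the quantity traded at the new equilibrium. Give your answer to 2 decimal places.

23.00

Solve the original market: 60 - 6P = 5P - 17, hence P = 7 and Q = 18.
The shock moves the curves to Qd = 71 - 6P and Qs = 5P - 17.
Clearing the new market: 71 - 6P = 5P - 17, so P = 8 and Q = 23.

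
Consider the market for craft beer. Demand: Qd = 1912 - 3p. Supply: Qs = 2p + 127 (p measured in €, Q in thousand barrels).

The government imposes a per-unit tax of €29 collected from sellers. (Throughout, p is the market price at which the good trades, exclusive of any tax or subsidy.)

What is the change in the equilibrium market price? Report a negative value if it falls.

Before the shock: 1912 - 3p = 2p + 127 ⇒ 1785 = 5p ⇒ p = 357, Q = 841.
Since sellers keep the price net of the tax, the effective supply curve becomes Qs = 2p + 69.
Equate the new curves: 1912 - 3p = 2p + 69, giving 1843 = 5p, p = 368.6, Q = 806.2.
Δp = 368.6 − 357 = +11.6.

+11.6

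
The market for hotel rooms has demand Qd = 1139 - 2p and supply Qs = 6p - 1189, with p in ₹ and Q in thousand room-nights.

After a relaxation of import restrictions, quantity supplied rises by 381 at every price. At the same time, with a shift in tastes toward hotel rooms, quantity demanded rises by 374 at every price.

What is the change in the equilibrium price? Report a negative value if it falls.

-0.875

Original equilibrium: 1139 - 2p = 6p - 1189 gives 2328 = 8p, so p = 291 and Q = 557.
After the shift, demand is Qd = 1513 - 2p and supply is Qs = 6p - 808.
Clearing the new market: 1513 - 2p = 6p - 808, so p = 290.125 and Q = 932.75.
Δp = 290.125 − 291 = -0.875.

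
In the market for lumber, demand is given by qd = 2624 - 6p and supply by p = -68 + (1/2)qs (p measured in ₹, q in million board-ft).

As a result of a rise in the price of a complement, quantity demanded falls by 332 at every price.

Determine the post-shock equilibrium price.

269.5

Original equilibrium: 2624 - 6p = 2p + 136 gives 2488 = 8p, so p = 311 and q = 758.
The new curves are qd = 2292 - 6p (demand) and qs = 2p + 136 (supply).
Equate the new curves: 2292 - 6p = 2p + 136, giving 2156 = 8p, p = 269.5, q = 675.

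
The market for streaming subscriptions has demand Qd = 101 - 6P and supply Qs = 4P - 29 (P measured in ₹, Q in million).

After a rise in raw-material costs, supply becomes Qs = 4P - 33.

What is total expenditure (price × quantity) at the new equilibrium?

Before the shock: 101 - 6P = 4P - 29 ⇒ 130 = 10P ⇒ P = 13, Q = 23.
After the shift, demand is Qd = 101 - 6P and supply is Qs = 4P - 33.
Setting them equal: 101 - 6P = 4P - 33 → 134 = 10P, so P = 13.4 and Q = 20.6.
New expenditure = 13.4 × 20.6 = 276.04.

276.04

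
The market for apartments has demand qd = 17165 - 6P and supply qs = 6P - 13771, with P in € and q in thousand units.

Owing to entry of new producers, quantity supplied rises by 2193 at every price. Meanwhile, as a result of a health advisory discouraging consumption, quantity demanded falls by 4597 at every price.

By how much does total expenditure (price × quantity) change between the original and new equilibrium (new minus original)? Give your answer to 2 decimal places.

Original equilibrium: 17165 - 6P = 6P - 13771 gives 30936 = 12P, so P = 2578 and q = 1697.
The shock moves the curves to qd = 12568 - 6P and qs = 6P - 11578.
Equate the new curves: 12568 - 6P = 6P - 11578, giving 24146 = 12P, P = 12073/6 ≈ 2012.1667, q = 495.
Expenditure moves from 2578×1697 = 4374866 to 2012.1667×495 = 996022.5; change = -3378843.50.

-3378843.50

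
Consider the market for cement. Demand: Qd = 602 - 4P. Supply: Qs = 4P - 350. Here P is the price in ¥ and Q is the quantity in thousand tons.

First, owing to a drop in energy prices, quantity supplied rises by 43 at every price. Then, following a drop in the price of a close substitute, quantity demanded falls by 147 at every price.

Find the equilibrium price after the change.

95.25

Before the shock: 602 - 4P = 4P - 350 ⇒ 952 = 8P ⇒ P = 119, Q = 126.
After the shift, demand is Qd = 455 - 4P and supply is Qs = 4P - 307.
Setting them equal: 455 - 4P = 4P - 307 → 762 = 8P, so P = 95.25 and Q = 74.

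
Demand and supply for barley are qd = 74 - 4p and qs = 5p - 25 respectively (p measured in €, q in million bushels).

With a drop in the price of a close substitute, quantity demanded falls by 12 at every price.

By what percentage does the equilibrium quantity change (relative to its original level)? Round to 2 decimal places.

Before the shock: 74 - 4p = 5p - 25 ⇒ 99 = 9p ⇒ p = 11, q = 30.
The new curves are qd = 62 - 4p (demand) and qs = 5p - 25 (supply).
Equate the new curves: 62 - 4p = 5p - 25, giving 87 = 9p, p = 29/3 ≈ 9.6667, q = 70/3 ≈ 23.3333.
%Δq = (23.3333 − 30) / 30 × 100 = -22.22%.

-22.22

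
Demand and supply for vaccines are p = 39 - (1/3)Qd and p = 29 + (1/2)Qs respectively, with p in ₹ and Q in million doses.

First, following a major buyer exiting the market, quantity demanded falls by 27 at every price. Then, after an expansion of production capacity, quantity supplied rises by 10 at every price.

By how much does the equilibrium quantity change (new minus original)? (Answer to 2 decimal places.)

-4.80

Solve the original market: 117 - 3p = 2p - 58, hence p = 35 and Q = 12.
After the shift, demand is Qd = 90 - 3p and supply is Qs = 2p - 48.
Equate the new curves: 90 - 3p = 2p - 48, giving 138 = 5p, p = 27.6, Q = 7.2.
ΔQ = 7.2 − 12 = -4.80.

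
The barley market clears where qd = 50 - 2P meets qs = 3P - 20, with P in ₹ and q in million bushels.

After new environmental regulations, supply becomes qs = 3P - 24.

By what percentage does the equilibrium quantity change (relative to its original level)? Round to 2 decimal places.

Solve the original market: 50 - 2P = 3P - 20, hence P = 14 and q = 22.
With the change applied: demand qd = 50 - 2P, supply qs = 3P - 24.
Setting them equal: 50 - 2P = 3P - 24 → 74 = 5P, so P = 14.8 and q = 20.4.
%Δq = (20.4 − 22) / 22 × 100 = -7.27%.

-7.27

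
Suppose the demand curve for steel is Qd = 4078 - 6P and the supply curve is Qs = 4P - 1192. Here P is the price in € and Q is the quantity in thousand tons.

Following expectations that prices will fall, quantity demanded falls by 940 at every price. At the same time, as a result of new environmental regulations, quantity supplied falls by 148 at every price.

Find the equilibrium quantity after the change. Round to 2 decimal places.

Before the shock: 4078 - 6P = 4P - 1192 ⇒ 5270 = 10P ⇒ P = 527, Q = 916.
After the shift, demand is Qd = 3138 - 6P and supply is Qs = 4P - 1340.
New equilibrium: 3138 - 6P = 4P - 1340 ⇒ 4478 = 10P ⇒ P = 447.8, Q = 451.2.

451.20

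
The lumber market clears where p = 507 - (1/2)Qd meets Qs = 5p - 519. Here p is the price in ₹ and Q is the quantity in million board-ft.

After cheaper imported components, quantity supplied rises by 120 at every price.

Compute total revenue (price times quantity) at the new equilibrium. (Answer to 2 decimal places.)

Before the shock: 1014 - 2p = 5p - 519 ⇒ 1533 = 7p ⇒ p = 219, Q = 576.
With the change applied: demand Qd = 1014 - 2p, supply Qs = 5p - 399.
New equilibrium: 1014 - 2p = 5p - 399 ⇒ 1413 = 7p ⇒ p = 1413/7 ≈ 201.8571, Q = 4272/7 ≈ 610.2857.
New expenditure = 201.8571 × 610.2857 = 123190.53.

123190.53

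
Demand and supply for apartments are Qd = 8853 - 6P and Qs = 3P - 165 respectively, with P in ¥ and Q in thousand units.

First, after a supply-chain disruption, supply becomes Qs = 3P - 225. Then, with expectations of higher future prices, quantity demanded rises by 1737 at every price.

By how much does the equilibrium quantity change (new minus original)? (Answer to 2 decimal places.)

+539.00

Before the shock: 8853 - 6P = 3P - 165 ⇒ 9018 = 9P ⇒ P = 1002, Q = 2841.
The shock moves the curves to Qd = 10590 - 6P and Qs = 3P - 225.
Setting them equal: 10590 - 6P = 3P - 225 → 10815 = 9P, so P = 3605/3 ≈ 1201.6667 and Q = 3380.
ΔQ = 3380 − 2841 = +539.00.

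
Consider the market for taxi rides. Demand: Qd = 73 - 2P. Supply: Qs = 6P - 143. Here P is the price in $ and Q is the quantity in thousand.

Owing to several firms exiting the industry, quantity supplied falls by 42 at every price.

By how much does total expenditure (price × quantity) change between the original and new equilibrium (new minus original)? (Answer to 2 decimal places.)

-238.88

Solve the original market: 73 - 2P = 6P - 143, hence P = 27 and Q = 19.
After the shift, demand is Qd = 73 - 2P and supply is Qs = 6P - 185.
Clearing the new market: 73 - 2P = 6P - 185, so P = 32.25 and Q = 8.5.
Expenditure moves from 27×19 = 513 to 32.25×8.5 = 274.125; change = -238.88.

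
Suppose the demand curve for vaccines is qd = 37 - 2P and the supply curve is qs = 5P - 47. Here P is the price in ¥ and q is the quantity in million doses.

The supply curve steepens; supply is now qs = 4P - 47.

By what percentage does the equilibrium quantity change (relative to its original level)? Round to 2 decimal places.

Before the shock: 37 - 2P = 5P - 47 ⇒ 84 = 7P ⇒ P = 12, q = 13.
After the shift, demand is qd = 37 - 2P and supply is qs = 4P - 47.
New equilibrium: 37 - 2P = 4P - 47 ⇒ 84 = 6P ⇒ P = 14, q = 9.
%Δq = (9 − 13) / 13 × 100 = -30.77%.

-30.77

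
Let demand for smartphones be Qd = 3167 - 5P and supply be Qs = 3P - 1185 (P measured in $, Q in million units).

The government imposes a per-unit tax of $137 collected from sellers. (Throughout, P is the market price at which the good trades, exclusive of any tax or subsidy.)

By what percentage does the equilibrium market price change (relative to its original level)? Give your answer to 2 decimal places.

Solve the original market: 3167 - 5P = 3P - 1185, hence P = 544 and Q = 447.
Since sellers keep the price net of the tax, the effective supply curve becomes Qs = 3P - 1596.
Setting them equal: 3167 - 5P = 3P - 1596 → 4763 = 8P, so P = 595.375 and Q = 190.125.
%ΔP = (595.375 − 544) / 544 × 100 = +9.44%.

+9.44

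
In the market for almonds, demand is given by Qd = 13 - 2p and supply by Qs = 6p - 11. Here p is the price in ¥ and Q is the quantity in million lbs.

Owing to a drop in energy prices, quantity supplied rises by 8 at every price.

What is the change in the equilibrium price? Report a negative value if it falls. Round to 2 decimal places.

Solve the original market: 13 - 2p = 6p - 11, hence p = 3 and Q = 7.
The new curves are Qd = 13 - 2p (demand) and Qs = 6p - 3 (supply).
New equilibrium: 13 - 2p = 6p - 3 ⇒ 16 = 8p ⇒ p = 2, Q = 9.
Δp = 2 − 3 = -1.00.

-1.00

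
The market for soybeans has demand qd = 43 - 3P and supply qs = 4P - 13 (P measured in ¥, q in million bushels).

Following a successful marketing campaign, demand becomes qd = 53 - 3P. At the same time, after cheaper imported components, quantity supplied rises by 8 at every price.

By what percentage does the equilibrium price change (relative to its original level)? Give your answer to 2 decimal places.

+3.57

Initially, 43 - 3P = 4P - 13, so 56 = 7P and P = 8, q = 19.
The new curves are qd = 53 - 3P (demand) and qs = 4P - 5 (supply).
Clearing the new market: 53 - 3P = 4P - 5, so P = 58/7 ≈ 8.2857 and q = 197/7 ≈ 28.1429.
%ΔP = (8.2857 − 8) / 8 × 100 = +3.57%.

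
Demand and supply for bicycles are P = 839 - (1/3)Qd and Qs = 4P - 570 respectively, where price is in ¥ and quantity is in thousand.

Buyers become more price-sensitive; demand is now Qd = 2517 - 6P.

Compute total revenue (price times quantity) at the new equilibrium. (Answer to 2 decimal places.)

205223.76

Initially, 2517 - 3P = 4P - 570, so 3087 = 7P and P = 441, Q = 1194.
With the change applied: demand Qd = 2517 - 6P, supply Qs = 4P - 570.
New equilibrium: 2517 - 6P = 4P - 570 ⇒ 3087 = 10P ⇒ P = 308.7, Q = 664.8.
New expenditure = 308.7 × 664.8 = 205223.76.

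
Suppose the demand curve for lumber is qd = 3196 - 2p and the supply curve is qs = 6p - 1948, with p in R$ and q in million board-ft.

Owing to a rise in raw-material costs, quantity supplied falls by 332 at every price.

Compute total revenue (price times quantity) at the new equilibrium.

1250581.5

Original equilibrium: 3196 - 2p = 6p - 1948 gives 5144 = 8p, so p = 643 and q = 1910.
The new curves are qd = 3196 - 2p (demand) and qs = 6p - 2280 (supply).
Clearing the new market: 3196 - 2p = 6p - 2280, so p = 684.5 and q = 1827.
New expenditure = 684.5 × 1827 = 1250581.5.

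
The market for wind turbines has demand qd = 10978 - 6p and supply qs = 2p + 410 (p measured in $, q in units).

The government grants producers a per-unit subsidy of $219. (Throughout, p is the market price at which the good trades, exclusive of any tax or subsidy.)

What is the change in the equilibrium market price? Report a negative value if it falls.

Initially, 10978 - 6p = 2p + 410, so 10568 = 8p and p = 1321, q = 3052.
Since sellers receive the price plus the subsidy, the effective supply curve becomes qs = 2p + 848.
New equilibrium: 10978 - 6p = 2p + 848 ⇒ 10130 = 8p ⇒ p = 1266.25, q = 3380.5.
Δp = 1266.25 − 1321 = -54.75.

-54.75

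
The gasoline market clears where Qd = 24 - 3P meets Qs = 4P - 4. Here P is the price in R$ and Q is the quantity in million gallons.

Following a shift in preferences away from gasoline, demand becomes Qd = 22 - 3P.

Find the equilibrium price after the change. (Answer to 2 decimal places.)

Initially, 24 - 3P = 4P - 4, so 28 = 7P and P = 4, Q = 12.
After the shift, demand is Qd = 22 - 3P and supply is Qs = 4P - 4.
Equate the new curves: 22 - 3P = 4P - 4, giving 26 = 7P, P = 26/7 ≈ 3.7143, Q = 76/7 ≈ 10.8571.

3.71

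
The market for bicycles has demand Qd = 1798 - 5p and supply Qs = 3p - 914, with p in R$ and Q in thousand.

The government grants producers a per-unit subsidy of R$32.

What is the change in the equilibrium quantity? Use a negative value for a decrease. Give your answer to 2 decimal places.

+60.00

Before the shock: 1798 - 5p = 3p - 914 ⇒ 2712 = 8p ⇒ p = 339, Q = 103.
Since sellers receive the price plus the subsidy, the effective supply curve becomes Qs = 3p - 818.
Equate the new curves: 1798 - 5p = 3p - 818, giving 2616 = 8p, p = 327, Q = 163.
ΔQ = 163 − 103 = +60.00.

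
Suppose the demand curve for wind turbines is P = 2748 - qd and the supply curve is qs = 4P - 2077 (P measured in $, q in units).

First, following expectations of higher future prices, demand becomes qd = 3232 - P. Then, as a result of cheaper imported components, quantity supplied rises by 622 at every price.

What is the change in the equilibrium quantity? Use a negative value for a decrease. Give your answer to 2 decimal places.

Original equilibrium: 2748 - P = 4P - 2077 gives 4825 = 5P, so P = 965 and q = 1783.
The new curves are qd = 3232 - P (demand) and qs = 4P - 1455 (supply).
Equate the new curves: 3232 - P = 4P - 1455, giving 4687 = 5P, P = 937.4, q = 2294.6.
Δq = 2294.6 − 1783 = +511.60.

+511.60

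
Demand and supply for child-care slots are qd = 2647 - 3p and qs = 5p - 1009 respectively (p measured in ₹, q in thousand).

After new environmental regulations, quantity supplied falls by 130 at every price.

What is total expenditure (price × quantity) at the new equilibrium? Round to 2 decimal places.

580796.06

Initially, 2647 - 3p = 5p - 1009, so 3656 = 8p and p = 457, q = 1276.
The new curves are qd = 2647 - 3p (demand) and qs = 5p - 1139 (supply).
New equilibrium: 2647 - 3p = 5p - 1139 ⇒ 3786 = 8p ⇒ p = 473.25, q = 1227.25.
New expenditure = 473.25 × 1227.25 = 580796.06.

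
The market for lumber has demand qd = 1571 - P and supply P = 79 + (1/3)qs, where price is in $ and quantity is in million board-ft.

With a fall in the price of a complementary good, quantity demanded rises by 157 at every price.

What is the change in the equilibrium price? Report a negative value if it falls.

+39.25

Before the shock: 1571 - P = 3P - 237 ⇒ 1808 = 4P ⇒ P = 452, q = 1119.
After the shift, demand is qd = 1728 - P and supply is qs = 3P - 237.
Clearing the new market: 1728 - P = 3P - 237, so P = 491.25 and q = 1236.75.
ΔP = 491.25 − 452 = +39.25.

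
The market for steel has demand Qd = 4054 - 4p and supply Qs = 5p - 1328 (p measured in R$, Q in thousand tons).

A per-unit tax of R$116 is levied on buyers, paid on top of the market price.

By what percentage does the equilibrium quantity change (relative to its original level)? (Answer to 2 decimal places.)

Initially, 4054 - 4p = 5p - 1328, so 5382 = 9p and p = 598, Q = 1662.
Since buyers pay the price plus the tax, the effective demand curve becomes Qd = 3590 - 4p.
Equate the new curves: 3590 - 4p = 5p - 1328, giving 4918 = 9p, p = 4918/9 ≈ 546.4444, Q = 12638/9 ≈ 1404.2222.
%ΔQ = (1404.2222 − 1662) / 1662 × 100 = -15.51%.

-15.51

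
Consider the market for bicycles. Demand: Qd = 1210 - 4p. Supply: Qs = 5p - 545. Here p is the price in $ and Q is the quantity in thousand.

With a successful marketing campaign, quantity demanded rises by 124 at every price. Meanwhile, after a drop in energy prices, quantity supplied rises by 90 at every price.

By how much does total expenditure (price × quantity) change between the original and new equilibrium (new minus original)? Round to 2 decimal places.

+23269.14

Original equilibrium: 1210 - 4p = 5p - 545 gives 1755 = 9p, so p = 195 and Q = 430.
After the shift, demand is Qd = 1334 - 4p and supply is Qs = 5p - 455.
Clearing the new market: 1334 - 4p = 5p - 455, so p = 1789/9 ≈ 198.7778 and Q = 4850/9 ≈ 538.8889.
Expenditure moves from 195×430 = 83850 to 198.7778×538.8889 = 107119.1358; change = +23269.14.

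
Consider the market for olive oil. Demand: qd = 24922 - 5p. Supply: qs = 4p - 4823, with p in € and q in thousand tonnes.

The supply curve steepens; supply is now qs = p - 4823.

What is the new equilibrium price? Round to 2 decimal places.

4957.50

Initially, 24922 - 5p = 4p - 4823, so 29745 = 9p and p = 3305, q = 8397.
With the change applied: demand qd = 24922 - 5p, supply qs = p - 4823.
Setting them equal: 24922 - 5p = p - 4823 → 29745 = 6p, so p = 4957.5 and q = 134.5.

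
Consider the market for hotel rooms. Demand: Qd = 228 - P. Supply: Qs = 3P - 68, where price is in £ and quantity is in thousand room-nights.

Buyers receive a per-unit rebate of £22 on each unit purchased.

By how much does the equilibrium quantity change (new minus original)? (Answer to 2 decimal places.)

Original equilibrium: 228 - P = 3P - 68 gives 296 = 4P, so P = 74 and Q = 154.
Since buyers' out-of-pocket price is the market price minus the rebate, the effective demand curve becomes Qd = 250 - P.
Setting them equal: 250 - P = 3P - 68 → 318 = 4P, so P = 79.5 and Q = 170.5.
ΔQ = 170.5 − 154 = +16.50.

+16.50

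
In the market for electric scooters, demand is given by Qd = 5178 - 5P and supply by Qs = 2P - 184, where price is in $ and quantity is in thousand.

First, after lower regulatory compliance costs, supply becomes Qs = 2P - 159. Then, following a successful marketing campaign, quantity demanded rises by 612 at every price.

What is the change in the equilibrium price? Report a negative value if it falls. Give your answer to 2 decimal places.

+83.86

Initially, 5178 - 5P = 2P - 184, so 5362 = 7P and P = 766, Q = 1348.
The shock moves the curves to Qd = 5790 - 5P and Qs = 2P - 159.
Clearing the new market: 5790 - 5P = 2P - 159, so P = 5949/7 ≈ 849.8571 and Q = 10785/7 ≈ 1540.7143.
ΔP = 849.8571 − 766 = +83.86.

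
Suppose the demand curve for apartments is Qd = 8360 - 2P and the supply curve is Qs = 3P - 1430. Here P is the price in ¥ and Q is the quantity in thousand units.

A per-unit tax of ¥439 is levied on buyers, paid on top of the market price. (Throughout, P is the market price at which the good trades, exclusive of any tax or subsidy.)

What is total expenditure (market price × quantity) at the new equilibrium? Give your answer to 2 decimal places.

Solve the original market: 8360 - 2P = 3P - 1430, hence P = 1958 and Q = 4444.
Since buyers pay the price plus the tax, the effective demand curve becomes Qd = 7482 - 2P.
Equate the new curves: 7482 - 2P = 3P - 1430, giving 8912 = 5P, P = 1782.4, Q = 3917.2.
New expenditure = 1782.4 × 3917.2 = 6982017.28.

6982017.28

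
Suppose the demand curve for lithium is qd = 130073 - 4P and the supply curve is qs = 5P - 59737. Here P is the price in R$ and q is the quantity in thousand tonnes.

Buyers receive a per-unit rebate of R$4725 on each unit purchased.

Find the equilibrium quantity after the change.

Original equilibrium: 130073 - 4P = 5P - 59737 gives 189810 = 9P, so P = 21090 and q = 45713.
Since buyers' out-of-pocket price is the market price minus the rebate, the effective demand curve becomes qd = 148973 - 4P.
New equilibrium: 148973 - 4P = 5P - 59737 ⇒ 208710 = 9P ⇒ P = 23190, q = 56213.

56213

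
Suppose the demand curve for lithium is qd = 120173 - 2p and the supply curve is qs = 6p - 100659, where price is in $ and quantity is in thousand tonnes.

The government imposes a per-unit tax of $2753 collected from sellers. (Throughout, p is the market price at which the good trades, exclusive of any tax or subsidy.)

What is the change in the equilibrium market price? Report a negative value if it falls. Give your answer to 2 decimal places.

Solve the original market: 120173 - 2p = 6p - 100659, hence p = 27604 and q = 64965.
Since sellers keep the price net of the tax, the effective supply curve becomes qs = 6p - 117177.
New equilibrium: 120173 - 2p = 6p - 117177 ⇒ 237350 = 8p ⇒ p = 29668.75, q = 60835.5.
Δp = 29668.75 − 27604 = +2064.75.

+2064.75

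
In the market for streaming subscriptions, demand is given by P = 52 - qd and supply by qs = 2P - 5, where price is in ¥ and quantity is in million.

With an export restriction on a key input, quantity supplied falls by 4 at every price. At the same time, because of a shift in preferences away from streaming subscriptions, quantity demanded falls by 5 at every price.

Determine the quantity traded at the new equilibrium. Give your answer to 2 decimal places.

28.33

Initially, 52 - P = 2P - 5, so 57 = 3P and P = 19, q = 33.
With the change applied: demand qd = 47 - P, supply qs = 2P - 9.
Equate the new curves: 47 - P = 2P - 9, giving 56 = 3P, P = 56/3 ≈ 18.6667, q = 85/3 ≈ 28.3333.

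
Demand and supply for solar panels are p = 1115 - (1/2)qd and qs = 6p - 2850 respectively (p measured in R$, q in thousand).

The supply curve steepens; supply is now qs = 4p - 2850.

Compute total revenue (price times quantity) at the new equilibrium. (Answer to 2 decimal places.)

454377.78

Before the shock: 2230 - 2p = 6p - 2850 ⇒ 5080 = 8p ⇒ p = 635, q = 960.
With the change applied: demand qd = 2230 - 2p, supply qs = 4p - 2850.
Clearing the new market: 2230 - 2p = 4p - 2850, so p = 2540/3 ≈ 846.6667 and q = 1610/3 ≈ 536.6667.
New expenditure = 846.6667 × 536.6667 = 454377.78.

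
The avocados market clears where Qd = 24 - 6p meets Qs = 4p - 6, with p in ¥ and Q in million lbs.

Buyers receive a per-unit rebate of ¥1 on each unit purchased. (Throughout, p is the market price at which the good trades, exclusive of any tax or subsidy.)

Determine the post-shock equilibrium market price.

3.6

Solve the original market: 24 - 6p = 4p - 6, hence p = 3 and Q = 6.
Since buyers' out-of-pocket price is the market price minus the rebate, the effective demand curve becomes Qd = 30 - 6p.
Equate the new curves: 30 - 6p = 4p - 6, giving 36 = 10p, p = 3.6, Q = 8.4.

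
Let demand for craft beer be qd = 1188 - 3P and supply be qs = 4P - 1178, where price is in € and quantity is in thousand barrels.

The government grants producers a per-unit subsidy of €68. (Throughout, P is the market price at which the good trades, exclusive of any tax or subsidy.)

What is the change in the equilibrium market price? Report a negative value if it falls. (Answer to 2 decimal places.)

Original equilibrium: 1188 - 3P = 4P - 1178 gives 2366 = 7P, so P = 338 and q = 174.
Since sellers receive the price plus the subsidy, the effective supply curve becomes qs = 4P - 906.
Setting them equal: 1188 - 3P = 4P - 906 → 2094 = 7P, so P = 2094/7 ≈ 299.1429 and q = 2034/7 ≈ 290.5714.
ΔP = 299.1429 − 338 = -38.86.

-38.86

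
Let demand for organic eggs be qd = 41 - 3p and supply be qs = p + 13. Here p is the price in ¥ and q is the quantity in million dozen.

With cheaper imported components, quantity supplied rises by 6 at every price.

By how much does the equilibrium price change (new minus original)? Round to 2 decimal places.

Before the shock: 41 - 3p = p + 13 ⇒ 28 = 4p ⇒ p = 7, q = 20.
With the change applied: demand qd = 41 - 3p, supply qs = p + 19.
New equilibrium: 41 - 3p = p + 19 ⇒ 22 = 4p ⇒ p = 5.5, q = 24.5.
Δp = 5.5 − 7 = -1.50.

-1.50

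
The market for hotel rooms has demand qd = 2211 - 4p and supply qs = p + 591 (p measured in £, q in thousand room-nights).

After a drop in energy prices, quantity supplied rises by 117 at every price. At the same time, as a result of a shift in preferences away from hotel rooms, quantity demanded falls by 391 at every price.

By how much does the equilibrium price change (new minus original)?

Original equilibrium: 2211 - 4p = p + 591 gives 1620 = 5p, so p = 324 and q = 915.
The new curves are qd = 1820 - 4p (demand) and qs = p + 708 (supply).
Clearing the new market: 1820 - 4p = p + 708, so p = 222.4 and q = 930.4.
Δp = 222.4 − 324 = -101.6.

-101.6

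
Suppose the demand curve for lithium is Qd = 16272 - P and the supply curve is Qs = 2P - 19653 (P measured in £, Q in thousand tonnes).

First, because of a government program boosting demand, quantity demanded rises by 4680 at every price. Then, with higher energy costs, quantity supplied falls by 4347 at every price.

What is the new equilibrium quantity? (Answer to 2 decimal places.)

Initially, 16272 - P = 2P - 19653, so 35925 = 3P and P = 11975, Q = 4297.
The new curves are Qd = 20952 - P (demand) and Qs = 2P - 24000 (supply).
Setting them equal: 20952 - P = 2P - 24000 → 44952 = 3P, so P = 14984 and Q = 5968.

5968.00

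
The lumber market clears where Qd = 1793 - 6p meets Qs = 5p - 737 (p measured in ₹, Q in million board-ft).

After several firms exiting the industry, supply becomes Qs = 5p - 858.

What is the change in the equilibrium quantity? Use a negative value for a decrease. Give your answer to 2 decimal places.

Initially, 1793 - 6p = 5p - 737, so 2530 = 11p and p = 230, Q = 413.
With the change applied: demand Qd = 1793 - 6p, supply Qs = 5p - 858.
Equate the new curves: 1793 - 6p = 5p - 858, giving 2651 = 11p, p = 241, Q = 347.
ΔQ = 347 − 413 = -66.00.

-66.00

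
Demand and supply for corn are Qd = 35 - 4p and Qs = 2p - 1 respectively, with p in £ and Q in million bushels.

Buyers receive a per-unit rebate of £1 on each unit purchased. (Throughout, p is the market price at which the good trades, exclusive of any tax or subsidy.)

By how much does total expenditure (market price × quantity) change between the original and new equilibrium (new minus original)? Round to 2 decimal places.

+16.22

Before the shock: 35 - 4p = 2p - 1 ⇒ 36 = 6p ⇒ p = 6, Q = 11.
Since buyers' out-of-pocket price is the market price minus the rebate, the effective demand curve becomes Qd = 39 - 4p.
Equate the new curves: 39 - 4p = 2p - 1, giving 40 = 6p, p = 20/3 ≈ 6.6667, Q = 37/3 ≈ 12.3333.
Expenditure moves from 6×11 = 66 to 6.6667×12.3333 = 82.2222; change = +16.22.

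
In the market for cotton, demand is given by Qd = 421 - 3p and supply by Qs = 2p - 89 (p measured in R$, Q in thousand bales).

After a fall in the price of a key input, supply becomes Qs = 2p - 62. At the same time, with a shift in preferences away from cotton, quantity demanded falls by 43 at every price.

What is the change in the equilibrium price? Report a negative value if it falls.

-14

Initially, 421 - 3p = 2p - 89, so 510 = 5p and p = 102, Q = 115.
After the shift, demand is Qd = 378 - 3p and supply is Qs = 2p - 62.
Clearing the new market: 378 - 3p = 2p - 62, so p = 88 and Q = 114.
Δp = 88 − 102 = -14.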